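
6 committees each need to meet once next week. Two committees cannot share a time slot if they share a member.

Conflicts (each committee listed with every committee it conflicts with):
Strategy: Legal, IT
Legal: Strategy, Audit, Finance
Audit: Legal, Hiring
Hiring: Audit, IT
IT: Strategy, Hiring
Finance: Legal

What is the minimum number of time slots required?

3

The cycle Legal-Strategy-IT-Hiring-Audit-Legal has odd length 5, so it cannot be 2-colored; at least 3 time slots are needed.
3 time slots suffice: time slot 1 → {Legal, IT}; time slot 2 → {Strategy, Audit, Finance}; time slot 3 → {Hiring}. Every pair that conflicts lands in different time slots.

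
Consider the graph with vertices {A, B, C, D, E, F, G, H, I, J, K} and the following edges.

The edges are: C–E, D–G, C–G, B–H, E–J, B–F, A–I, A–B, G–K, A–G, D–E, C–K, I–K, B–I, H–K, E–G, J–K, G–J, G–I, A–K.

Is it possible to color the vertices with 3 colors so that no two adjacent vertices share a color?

A, G, I, K form a clique, so at least 4 colors are needed.
So 3 colors are not enough.

No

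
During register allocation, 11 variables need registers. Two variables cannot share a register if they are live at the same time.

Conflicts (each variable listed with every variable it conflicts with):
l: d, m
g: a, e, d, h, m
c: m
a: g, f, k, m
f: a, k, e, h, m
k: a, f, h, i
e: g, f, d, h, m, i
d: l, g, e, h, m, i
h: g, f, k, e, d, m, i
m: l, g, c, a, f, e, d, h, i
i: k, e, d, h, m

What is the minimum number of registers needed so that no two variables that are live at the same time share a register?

5

e, d, h, m, i pairwise conflict, so at least 5 registers are needed.
A valid assignment using 5 registers: l=2, g=5, c=2, a=2, f=4, k=1, e=3, d=4, h=2, m=1, i=5. No two conflicting variables share a register.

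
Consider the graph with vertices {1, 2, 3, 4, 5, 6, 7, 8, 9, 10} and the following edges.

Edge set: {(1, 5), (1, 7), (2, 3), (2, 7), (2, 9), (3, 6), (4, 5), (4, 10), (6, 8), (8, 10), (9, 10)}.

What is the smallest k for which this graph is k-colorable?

The cycle 5-1-7-2-9-10-4-5 has odd length 7, so it cannot be 2-colored; at least 3 colors are needed.
A valid assignment using 3 colors: 1=a, 2=a, 3=b, 4=c, 5=b, 6=a, 7=b, 8=b, 9=b, 10=a. Each edge has distinct colors on its endpoints.

3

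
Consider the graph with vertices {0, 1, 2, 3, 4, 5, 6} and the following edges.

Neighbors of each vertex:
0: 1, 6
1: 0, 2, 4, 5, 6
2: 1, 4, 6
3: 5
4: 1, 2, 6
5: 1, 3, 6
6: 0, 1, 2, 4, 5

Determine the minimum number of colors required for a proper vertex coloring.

1, 2, 4, 6 form a clique, so at least 4 colors are needed.
4 colors suffice: 0=green, 1=red, 2=yellow, 3=red, 4=green, 5=green, 6=blue. Each edge has distinct colors on its endpoints.

4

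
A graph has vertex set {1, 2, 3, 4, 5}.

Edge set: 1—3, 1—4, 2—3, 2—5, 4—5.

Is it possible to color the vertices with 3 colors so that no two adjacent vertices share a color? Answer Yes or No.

Yes

The chromatic number is 3. The cycle 1-3-2-5-4-1 has odd length 5, so it cannot be 2-colored; at least 3 colors are needed.
3 colors suffice: 1=blue, 2=red, 3=green, 4=red, 5=blue.
That is already a proper 3-coloring.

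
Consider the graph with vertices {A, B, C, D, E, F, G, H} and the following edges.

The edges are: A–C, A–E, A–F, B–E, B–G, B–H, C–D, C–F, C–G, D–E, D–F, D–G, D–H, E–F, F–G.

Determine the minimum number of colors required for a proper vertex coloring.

C, D, F, G are mutually adjacent (a clique of size 4), so at least 4 colors are needed.
A valid assignment using 4 colors: A=blue, B=red, C=green, D=blue, E=green, F=red, G=yellow, H=green. No two adjacent vertices share a color.

4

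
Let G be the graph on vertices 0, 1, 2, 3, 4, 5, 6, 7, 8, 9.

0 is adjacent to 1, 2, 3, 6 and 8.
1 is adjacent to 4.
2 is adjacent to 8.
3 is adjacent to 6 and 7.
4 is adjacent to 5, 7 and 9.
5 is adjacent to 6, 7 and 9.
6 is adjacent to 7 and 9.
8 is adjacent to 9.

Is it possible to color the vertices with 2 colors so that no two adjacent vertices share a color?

4, 5, 7 form a triangle, so at least 3 colors are needed.
So 2 colors are not enough.

No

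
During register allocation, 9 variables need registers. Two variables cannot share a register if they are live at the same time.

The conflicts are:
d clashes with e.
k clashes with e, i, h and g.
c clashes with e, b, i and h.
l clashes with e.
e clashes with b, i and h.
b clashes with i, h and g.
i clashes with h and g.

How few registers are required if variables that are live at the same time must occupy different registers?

c, e, b, i, h pairwise conflict, so at least 5 registers are needed.
Using 5 registers: d=2, k=4, c=5, l=2, e=1, b=4, i=2, h=3, g=1. Each listed conflict is separated.

5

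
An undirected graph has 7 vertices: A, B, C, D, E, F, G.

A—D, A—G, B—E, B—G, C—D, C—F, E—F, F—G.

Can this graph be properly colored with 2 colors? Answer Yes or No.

The cycle F-G-A-D-C-F has odd length 5, so it cannot be 2-colored; at least 3 colors are needed.
So 2 colors are not enough.

No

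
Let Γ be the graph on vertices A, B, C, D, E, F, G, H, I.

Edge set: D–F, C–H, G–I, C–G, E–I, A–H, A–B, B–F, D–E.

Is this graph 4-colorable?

The chromatic number is 3. The cycle G-I-E-D-F-B-A-H-C-G has odd length 9, so it cannot be 2-colored; at least 3 colors are needed.
3 colors suffice: A=3, B=2, C=2, D=2, E=3, F=1, G=3, H=1, I=1.
Since 4 ≥ 3, a proper 4-coloring certainly exists.

Yes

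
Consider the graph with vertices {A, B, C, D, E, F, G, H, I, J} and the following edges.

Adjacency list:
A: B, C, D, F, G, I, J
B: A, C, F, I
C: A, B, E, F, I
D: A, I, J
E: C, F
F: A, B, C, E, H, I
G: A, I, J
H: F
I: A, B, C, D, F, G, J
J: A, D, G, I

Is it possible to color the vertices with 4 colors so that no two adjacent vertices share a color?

No

A, B, C, F, I are pairwise adjacent (a clique of size 5), so at least 5 colors are needed.
So 4 colors are not enough.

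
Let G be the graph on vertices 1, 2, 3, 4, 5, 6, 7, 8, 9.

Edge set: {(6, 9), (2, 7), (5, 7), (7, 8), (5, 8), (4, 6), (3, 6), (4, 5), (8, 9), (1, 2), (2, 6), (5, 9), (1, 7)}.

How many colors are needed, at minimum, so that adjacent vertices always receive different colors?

1, 2, 7 are pairwise adjacent, so at least 3 colors are needed.
3 colors suffice: color red → {3, 4, 7, 9}; color blue → {1, 5, 6}; color green → {2, 8}. Each edge has distinct colors on its endpoints.

3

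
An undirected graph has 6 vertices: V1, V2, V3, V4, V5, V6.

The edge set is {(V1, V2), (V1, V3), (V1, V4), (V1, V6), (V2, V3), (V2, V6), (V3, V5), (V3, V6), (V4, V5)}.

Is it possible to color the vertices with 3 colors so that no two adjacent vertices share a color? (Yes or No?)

No

V1, V2, V3, V6 are mutually adjacent (a clique of size 4), so at least 4 colors are needed.
So 3 colors are not enough.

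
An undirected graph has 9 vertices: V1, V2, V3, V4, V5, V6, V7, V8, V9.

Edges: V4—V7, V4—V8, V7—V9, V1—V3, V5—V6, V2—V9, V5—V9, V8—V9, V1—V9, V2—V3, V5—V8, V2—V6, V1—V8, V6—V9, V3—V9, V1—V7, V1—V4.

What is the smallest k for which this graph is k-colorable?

V1, V4, V7 form a triangle, so at least 3 colors are needed.
One proper 3-coloring: V1=blue, V2=blue, V3=green, V4=red, V5=blue, V6=green, V7=green, V8=green, V9=red. Each edge has distinct colors on its endpoints.

3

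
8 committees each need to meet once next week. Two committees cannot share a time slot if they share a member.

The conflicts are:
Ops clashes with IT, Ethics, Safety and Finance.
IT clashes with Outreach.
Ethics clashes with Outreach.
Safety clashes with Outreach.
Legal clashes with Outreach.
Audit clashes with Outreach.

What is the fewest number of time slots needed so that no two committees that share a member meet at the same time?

2

Legal and Outreach conflict, so at least 2 time slots are needed.
2 time slots suffice: time slot 1 → {Ops, Outreach}; time slot 2 → {IT, Ethics, Safety, Legal, Audit, Finance}. No two conflicting committees share a time slot.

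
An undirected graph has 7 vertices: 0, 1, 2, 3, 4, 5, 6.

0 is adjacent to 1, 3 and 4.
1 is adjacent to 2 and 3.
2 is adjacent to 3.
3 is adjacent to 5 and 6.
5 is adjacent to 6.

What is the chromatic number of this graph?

3

3, 5, 6 are mutually adjacent, so at least 3 colors are needed.
3 colors suffice: color a → {3, 4}; color b → {1, 6}; color c → {0, 2, 5}. Each edge has distinct colors on its endpoints.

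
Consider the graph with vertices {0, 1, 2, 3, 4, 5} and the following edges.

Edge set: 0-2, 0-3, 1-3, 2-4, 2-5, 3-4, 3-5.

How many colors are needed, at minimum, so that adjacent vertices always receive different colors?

2

3 and 5 are adjacent, so at least 2 colors are needed.
2 colors suffice: 0=blue, 1=blue, 2=red, 3=red, 4=blue, 5=blue. No two adjacent vertices share a color.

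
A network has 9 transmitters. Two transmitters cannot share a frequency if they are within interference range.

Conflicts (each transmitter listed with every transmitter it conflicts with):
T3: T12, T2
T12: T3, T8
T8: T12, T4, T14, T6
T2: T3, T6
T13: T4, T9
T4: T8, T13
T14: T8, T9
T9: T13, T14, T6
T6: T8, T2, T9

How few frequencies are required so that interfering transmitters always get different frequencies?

The cycle T6-T8-T12-T3-T2-T6 has odd length 5, so it cannot be 2-colored; at least 3 frequencies are needed.
3 frequencies suffice: frequency 1 → {T8, T2, T9}; frequency 2 → {T12, T4, T14, T6}; frequency 3 → {T3, T13}. No two conflicting transmitters share a frequency.

3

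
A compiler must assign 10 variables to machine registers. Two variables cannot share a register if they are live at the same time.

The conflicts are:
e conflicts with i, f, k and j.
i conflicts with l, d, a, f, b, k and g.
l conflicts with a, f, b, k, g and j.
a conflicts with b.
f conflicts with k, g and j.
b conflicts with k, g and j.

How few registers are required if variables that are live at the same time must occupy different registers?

e, i, f, k pairwise conflict, so at least 4 registers are needed.
A valid assignment using 4 registers: e=2, i=1, l=2, d=2, a=4, f=3, b=3, k=4, g=4, j=1. Every pair that conflicts lands in different registers.

4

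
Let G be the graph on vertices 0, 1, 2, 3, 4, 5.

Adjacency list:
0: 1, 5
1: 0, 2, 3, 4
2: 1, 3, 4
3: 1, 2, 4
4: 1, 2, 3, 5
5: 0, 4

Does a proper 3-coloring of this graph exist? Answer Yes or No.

1, 2, 3, 4 are pairwise adjacent (a clique of size 4), so at least 4 colors are needed.
So 3 colors are not enough.

No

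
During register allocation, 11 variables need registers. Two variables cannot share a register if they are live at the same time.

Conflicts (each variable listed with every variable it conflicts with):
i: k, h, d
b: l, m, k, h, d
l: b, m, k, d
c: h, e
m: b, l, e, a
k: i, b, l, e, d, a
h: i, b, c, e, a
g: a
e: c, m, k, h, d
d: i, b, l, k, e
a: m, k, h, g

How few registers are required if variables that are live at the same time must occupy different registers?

4

b, l, k, d all conflict with each other, so at least 4 registers are needed.
4 registers suffice: register 1 → {m, k, h, g}; register 2 → {c, d, a}; register 3 → {i, b, e}; register 4 → {l}. No two conflicting variables share a register.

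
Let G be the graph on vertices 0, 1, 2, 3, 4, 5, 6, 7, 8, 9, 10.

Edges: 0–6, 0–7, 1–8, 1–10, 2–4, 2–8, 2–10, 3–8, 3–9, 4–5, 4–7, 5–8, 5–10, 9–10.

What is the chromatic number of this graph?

The cycle 9-10-2-8-3-9 has odd length 5, so it cannot be 2-colored; at least 3 colors are needed.
3 colors suffice: color a → {0, 4, 8, 10}; color b → {1, 2, 5, 6, 7, 9}; color c → {3}. No two adjacent vertices share a color.

3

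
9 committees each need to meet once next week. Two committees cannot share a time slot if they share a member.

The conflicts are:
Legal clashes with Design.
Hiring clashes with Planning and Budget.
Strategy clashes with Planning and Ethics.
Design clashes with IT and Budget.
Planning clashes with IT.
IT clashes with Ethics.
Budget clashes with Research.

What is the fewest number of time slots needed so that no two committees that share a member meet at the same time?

3

The cycle Budget-Design-IT-Planning-Hiring-Budget has odd length 5, so it cannot be 2-colored; at least 3 time slots are needed.
3 time slots suffice: time slot 1 → {Legal, Strategy, IT, Budget}; time slot 2 → {Design, Planning, Research, Ethics}; time slot 3 → {Hiring}. Each listed conflict is separated.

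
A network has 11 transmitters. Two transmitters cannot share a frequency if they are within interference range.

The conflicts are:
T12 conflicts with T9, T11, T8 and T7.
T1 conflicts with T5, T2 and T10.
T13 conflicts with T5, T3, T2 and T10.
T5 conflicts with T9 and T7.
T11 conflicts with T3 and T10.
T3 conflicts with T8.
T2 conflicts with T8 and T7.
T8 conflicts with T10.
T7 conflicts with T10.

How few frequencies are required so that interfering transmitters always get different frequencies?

2

T13 and T10 conflict, so at least 2 frequencies are needed.
A valid assignment using 2 frequencies: T12=1, T1=2, T13=2, T5=1, T9=2, T11=2, T3=1, T2=1, T8=2, T7=2, T10=1. Every pair that conflicts lands in different frequencies.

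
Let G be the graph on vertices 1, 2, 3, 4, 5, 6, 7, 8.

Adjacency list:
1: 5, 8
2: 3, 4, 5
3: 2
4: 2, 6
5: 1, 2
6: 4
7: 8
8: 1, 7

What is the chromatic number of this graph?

7 and 8 are adjacent, so at least 2 colors are needed.
One proper 2-coloring: 1=red, 2=red, 3=blue, 4=blue, 5=blue, 6=red, 7=red, 8=blue. Each edge has distinct colors on its endpoints.

2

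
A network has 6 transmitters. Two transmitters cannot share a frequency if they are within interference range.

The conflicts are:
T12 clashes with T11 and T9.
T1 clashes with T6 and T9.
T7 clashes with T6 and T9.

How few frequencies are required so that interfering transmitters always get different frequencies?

T1 and T9 conflict, so at least 2 frequencies are needed.
2 frequencies suffice: frequency 1 → {T11, T6, T9}; frequency 2 → {T12, T1, T7}. Each listed conflict is separated.

2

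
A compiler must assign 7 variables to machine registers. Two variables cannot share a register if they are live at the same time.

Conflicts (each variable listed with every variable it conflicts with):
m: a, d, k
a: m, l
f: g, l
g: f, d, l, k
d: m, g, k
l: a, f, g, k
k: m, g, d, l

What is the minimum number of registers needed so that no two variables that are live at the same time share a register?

3

g, l, k all conflict with each other, so at least 3 registers are needed.
Using 3 registers: m=3, a=1, f=1, g=3, d=2, l=2, k=1. Each listed conflict is separated.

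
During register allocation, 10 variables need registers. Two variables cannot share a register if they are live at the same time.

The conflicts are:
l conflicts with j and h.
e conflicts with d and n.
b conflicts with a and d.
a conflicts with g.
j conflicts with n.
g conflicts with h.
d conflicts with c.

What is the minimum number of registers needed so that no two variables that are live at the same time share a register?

The cycle a-g-h-l-j-n-e-d-b-a has odd length 9, so it cannot be 2-colored; at least 3 registers are needed.
Using 3 registers: l=2, e=3, b=3, a=2, j=1, g=1, d=1, c=2, h=3, n=2. Every pair that conflicts lands in different registers.

3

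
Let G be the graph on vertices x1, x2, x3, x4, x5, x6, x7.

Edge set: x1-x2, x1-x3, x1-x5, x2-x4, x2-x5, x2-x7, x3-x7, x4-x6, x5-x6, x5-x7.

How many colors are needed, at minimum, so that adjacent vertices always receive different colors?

3

x2, x5, x7 are pairwise adjacent, so at least 3 colors are needed.
A valid assignment using 3 colors: x1=3, x2=1, x3=1, x4=2, x5=2, x6=1, x7=3. Every edge joins two different colors.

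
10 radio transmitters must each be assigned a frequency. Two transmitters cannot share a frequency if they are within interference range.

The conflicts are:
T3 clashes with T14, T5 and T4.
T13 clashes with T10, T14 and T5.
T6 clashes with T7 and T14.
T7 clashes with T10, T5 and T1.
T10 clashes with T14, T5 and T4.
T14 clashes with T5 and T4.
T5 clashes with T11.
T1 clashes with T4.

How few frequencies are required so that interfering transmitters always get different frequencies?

4

T13, T10, T14, T5 pairwise conflict, so at least 4 frequencies are needed.
4 frequencies suffice: frequency 1 → {T7, T14, T11}; frequency 2 → {T6, T5, T4}; frequency 3 → {T3, T10, T1}; frequency 4 → {T13}. Every pair that conflicts lands in different frequencies.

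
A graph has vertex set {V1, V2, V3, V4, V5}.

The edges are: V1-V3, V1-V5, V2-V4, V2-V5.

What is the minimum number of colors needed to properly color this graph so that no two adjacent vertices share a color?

2

V1 and V5 are adjacent, so at least 2 colors are needed.
2 colors suffice: color red → {V3, V4, V5}; color blue → {V1, V2}. Every edge joins two different colors.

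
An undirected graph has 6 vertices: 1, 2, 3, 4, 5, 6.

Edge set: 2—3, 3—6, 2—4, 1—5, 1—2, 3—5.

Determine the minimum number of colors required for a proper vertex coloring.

1 and 5 are adjacent, so at least 2 colors are needed.
2 colors suffice: 1=b, 2=a, 3=b, 4=b, 5=a, 6=a. Each edge has distinct colors on its endpoints.

2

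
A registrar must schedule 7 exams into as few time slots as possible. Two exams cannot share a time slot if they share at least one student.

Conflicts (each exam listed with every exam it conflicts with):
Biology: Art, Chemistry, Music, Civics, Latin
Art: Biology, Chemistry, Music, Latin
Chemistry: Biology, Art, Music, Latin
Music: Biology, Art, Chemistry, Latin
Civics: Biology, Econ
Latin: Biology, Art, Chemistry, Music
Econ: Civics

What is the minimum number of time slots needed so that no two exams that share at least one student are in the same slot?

Biology, Art, Chemistry, Music, Latin are mutually in conflict, so at least 5 time slots are needed.
5 time slots suffice: Biology=1, Art=3, Chemistry=4, Music=2, Civics=2, Latin=5, Econ=1. No two conflicting exams share a time slot.

5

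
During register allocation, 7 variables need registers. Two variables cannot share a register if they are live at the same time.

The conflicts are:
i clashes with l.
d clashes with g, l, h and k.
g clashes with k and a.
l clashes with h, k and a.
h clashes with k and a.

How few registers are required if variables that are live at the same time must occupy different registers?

4

d, l, h, k all conflict with each other, so at least 4 registers are needed.
4 registers suffice: register 1 → {g, l}; register 2 → {i, k, a}; register 3 → {d}; register 4 → {h}. Each listed conflict is separated.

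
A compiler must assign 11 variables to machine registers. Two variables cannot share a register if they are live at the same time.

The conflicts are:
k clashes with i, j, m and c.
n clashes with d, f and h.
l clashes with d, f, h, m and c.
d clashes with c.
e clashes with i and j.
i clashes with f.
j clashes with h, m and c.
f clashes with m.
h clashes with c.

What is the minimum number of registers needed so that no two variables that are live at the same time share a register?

3

l, f, m all conflict with each other, so at least 3 registers are needed.
3 registers suffice: register 1 → {n, i, m, c}; register 2 → {l, j}; register 3 → {k, d, e, f, h}. Every pair that conflicts lands in different registers.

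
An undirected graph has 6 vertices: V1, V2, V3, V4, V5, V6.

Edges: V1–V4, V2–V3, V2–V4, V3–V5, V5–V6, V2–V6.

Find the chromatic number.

V2 and V4 are adjacent, so at least 2 colors are needed.
2 colors suffice: V1=R, V2=R, V3=B, V4=B, V5=R, V6=B. Every edge joins two different colors.

2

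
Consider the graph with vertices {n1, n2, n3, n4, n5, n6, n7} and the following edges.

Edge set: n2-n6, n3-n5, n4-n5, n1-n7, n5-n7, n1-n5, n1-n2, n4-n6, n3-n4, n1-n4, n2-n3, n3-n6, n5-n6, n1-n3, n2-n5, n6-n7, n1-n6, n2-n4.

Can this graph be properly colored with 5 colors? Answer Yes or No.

No

n1, n2, n3, n4, n5, n6 form a clique, so at least 6 colors are needed.
So 5 colors are not enough.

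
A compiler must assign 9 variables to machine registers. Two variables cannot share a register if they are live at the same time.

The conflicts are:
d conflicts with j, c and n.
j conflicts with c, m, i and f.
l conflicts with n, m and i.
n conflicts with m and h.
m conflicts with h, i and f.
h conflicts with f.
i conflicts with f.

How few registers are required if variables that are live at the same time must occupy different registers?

4

j, m, i, f all conflict with each other, so at least 4 registers are needed.
Using 4 registers: d=1, j=2, c=3, l=3, n=2, m=1, h=4, i=4, f=3. No two conflicting variables share a register.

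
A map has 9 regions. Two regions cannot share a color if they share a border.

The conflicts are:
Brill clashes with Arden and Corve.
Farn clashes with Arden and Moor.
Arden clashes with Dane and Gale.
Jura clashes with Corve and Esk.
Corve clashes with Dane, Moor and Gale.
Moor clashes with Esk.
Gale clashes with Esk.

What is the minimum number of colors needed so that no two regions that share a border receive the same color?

The cycle Brill-Arden-Farn-Moor-Corve-Brill has odd length 5, so it cannot be 2-colored; at least 3 colors are needed.
3 colors suffice: Brill=2, Farn=3, Arden=1, Jura=2, Corve=1, Dane=2, Moor=2, Gale=2, Esk=1. Every pair that conflicts lands in different colors.

3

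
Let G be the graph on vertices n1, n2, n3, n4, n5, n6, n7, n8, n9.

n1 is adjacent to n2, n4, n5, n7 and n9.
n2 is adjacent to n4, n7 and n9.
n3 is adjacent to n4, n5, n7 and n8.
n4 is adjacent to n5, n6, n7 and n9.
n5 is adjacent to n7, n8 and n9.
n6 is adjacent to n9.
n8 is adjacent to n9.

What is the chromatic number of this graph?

n3, n4, n5, n7 are pairwise adjacent (a clique of size 4), so at least 4 colors are needed.
4 colors suffice: n1=yellow, n2=blue, n3=yellow, n4=red, n5=blue, n6=blue, n7=green, n8=red, n9=green. Every edge joins two different colors.

4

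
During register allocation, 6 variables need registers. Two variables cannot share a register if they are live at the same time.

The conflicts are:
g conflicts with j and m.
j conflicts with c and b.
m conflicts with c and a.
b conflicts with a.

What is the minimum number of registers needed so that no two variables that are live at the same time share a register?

3

The cycle j-g-m-a-b-j has odd length 5, so it cannot be 2-colored; at least 3 registers are needed.
3 registers suffice: register 1 → {j, m}; register 2 → {g, c, b}; register 3 → {a}. No two conflicting variables share a register.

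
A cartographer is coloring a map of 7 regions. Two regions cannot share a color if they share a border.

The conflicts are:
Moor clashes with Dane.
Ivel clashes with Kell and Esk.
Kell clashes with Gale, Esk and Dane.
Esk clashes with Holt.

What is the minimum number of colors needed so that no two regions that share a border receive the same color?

Ivel, Kell, Esk all conflict with each other, so at least 3 colors are needed.
A valid assignment using 3 colors: Moor=1, Ivel=3, Kell=1, Gale=2, Esk=2, Holt=1, Dane=2. Each listed conflict is separated.

3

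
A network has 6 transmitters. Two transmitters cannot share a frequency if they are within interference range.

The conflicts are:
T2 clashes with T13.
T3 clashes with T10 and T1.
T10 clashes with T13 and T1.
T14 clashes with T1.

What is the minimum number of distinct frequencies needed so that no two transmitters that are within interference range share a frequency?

T3, T10, T1 all conflict with each other, so at least 3 frequencies are needed.
3 frequencies suffice: T2=1, T3=3, T10=1, T14=1, T13=2, T1=2. Every pair that conflicts lands in different frequencies.

3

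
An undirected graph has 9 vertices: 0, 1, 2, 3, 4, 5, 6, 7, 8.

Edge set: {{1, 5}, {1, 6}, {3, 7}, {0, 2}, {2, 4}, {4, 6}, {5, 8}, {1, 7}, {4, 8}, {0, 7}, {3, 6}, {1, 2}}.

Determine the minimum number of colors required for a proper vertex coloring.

The cycle 4-8-5-1-2-4 has odd length 5, so it cannot be 2-colored; at least 3 colors are needed.
3 colors suffice: 0=a, 1=a, 2=b, 3=a, 4=a, 5=b, 6=b, 7=b, 8=c. Every edge joins two different colors.

3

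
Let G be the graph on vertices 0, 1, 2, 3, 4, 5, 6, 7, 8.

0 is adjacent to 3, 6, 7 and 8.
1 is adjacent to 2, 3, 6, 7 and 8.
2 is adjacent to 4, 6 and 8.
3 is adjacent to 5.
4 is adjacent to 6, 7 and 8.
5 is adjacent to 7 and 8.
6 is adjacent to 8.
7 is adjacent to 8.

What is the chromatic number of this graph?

4

1, 2, 6, 8 form a clique, so at least 4 colors are needed.
4 colors suffice: 0=b, 1=b, 2=d, 3=a, 4=b, 5=b, 6=c, 7=c, 8=a. Each edge has distinct colors on its endpoints.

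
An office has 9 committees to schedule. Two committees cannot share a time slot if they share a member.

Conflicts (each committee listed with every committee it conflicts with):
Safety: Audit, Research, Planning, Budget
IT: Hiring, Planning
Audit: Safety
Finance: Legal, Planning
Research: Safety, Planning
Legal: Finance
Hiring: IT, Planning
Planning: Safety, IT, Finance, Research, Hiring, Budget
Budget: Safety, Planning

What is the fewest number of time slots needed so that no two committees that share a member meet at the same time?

3

Safety, Planning, Budget are mutually in conflict, so at least 3 time slots are needed.
3 time slots suffice: time slot 1 → {Audit, Legal, Planning}; time slot 2 → {Safety, Finance, Hiring}; time slot 3 → {IT, Research, Budget}. Each listed conflict is separated.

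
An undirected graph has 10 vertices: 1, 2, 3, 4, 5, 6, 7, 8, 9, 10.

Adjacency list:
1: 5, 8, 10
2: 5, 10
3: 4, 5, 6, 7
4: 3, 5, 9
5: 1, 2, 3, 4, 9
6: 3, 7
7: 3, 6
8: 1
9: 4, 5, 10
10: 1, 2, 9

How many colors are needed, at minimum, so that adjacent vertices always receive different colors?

3

3, 4, 5 are pairwise adjacent, so at least 3 colors are needed.
3 colors suffice: color a → {5, 6, 8, 10}; color b → {1, 2, 3, 9}; color c → {4, 7}. Each edge has distinct colors on its endpoints.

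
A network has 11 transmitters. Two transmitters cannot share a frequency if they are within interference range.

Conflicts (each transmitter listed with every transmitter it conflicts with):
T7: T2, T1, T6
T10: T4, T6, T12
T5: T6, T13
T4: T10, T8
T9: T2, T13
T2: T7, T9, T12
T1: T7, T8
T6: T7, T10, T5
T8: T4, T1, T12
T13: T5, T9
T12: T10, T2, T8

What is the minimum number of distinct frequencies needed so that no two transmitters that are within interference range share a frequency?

The cycle T2-T7-T1-T8-T12-T2 has odd length 5, so it cannot be 2-colored; at least 3 frequencies are needed.
Using 3 frequencies: T7=2, T10=2, T5=2, T4=1, T9=2, T2=3, T1=1, T6=1, T8=2, T13=1, T12=1. Each listed conflict is separated.

3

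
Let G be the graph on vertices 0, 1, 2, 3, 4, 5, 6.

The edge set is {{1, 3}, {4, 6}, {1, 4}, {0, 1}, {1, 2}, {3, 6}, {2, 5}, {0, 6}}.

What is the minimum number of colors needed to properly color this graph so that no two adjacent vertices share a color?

0 and 1 are adjacent, so at least 2 colors are needed.
2 colors suffice: 0=b, 1=a, 2=b, 3=b, 4=b, 5=a, 6=a. Each edge has distinct colors on its endpoints.

2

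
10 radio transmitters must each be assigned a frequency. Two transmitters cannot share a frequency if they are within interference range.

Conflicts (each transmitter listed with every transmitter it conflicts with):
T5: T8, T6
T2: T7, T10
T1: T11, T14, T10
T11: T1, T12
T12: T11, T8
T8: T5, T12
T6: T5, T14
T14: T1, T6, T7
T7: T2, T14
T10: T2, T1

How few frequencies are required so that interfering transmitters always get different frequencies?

3

The cycle T2-T10-T1-T14-T7-T2 has odd length 5, so it cannot be 2-colored; at least 3 frequencies are needed.
3 frequencies suffice: frequency 1 → {T2, T1, T12, T6}; frequency 2 → {T11, T8, T14, T10}; frequency 3 → {T5, T7}. No two conflicting transmitters share a frequency.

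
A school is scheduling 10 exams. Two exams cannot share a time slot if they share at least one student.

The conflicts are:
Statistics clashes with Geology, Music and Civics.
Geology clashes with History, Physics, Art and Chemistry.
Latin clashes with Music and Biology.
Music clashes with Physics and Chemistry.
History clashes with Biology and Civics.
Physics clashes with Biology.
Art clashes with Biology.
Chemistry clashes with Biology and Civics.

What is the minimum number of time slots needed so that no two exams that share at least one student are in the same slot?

Geology and Art conflict, so at least 2 time slots are needed.
2 time slots suffice: time slot 1 → {Geology, Music, Biology, Civics}; time slot 2 → {Statistics, Latin, History, Physics, Art, Chemistry}. Every pair that conflicts lands in different time slots.

2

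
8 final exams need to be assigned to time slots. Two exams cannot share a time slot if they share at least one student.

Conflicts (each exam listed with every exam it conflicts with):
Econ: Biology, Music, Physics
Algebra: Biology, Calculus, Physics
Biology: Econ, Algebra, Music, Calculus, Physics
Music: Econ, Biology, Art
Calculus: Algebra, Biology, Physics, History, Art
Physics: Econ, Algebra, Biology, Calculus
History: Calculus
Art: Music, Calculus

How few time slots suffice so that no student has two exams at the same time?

4

Algebra, Biology, Calculus, Physics all conflict with each other, so at least 4 time slots are needed.
4 time slots suffice: time slot 1 → {Biology, History, Art}; time slot 2 → {Econ, Calculus}; time slot 3 → {Music, Physics}; time slot 4 → {Algebra}. Each listed conflict is separated.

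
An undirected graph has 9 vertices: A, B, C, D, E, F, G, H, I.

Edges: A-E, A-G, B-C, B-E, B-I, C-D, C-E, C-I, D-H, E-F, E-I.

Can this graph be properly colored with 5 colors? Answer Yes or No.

Yes

The chromatic number is 4. B, C, E, I form a clique, so at least 4 colors are needed.
A valid assignment using 4 colors: A=2, B=4, C=2, D=1, E=1, F=2, G=1, H=2, I=3.
Since 5 ≥ 4, a proper 5-coloring certainly exists.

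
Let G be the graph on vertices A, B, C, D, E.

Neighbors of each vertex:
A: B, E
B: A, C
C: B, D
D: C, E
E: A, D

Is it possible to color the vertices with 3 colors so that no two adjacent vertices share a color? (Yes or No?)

Yes

The chromatic number is 3. The cycle B-C-D-E-A-B has odd length 5, so it cannot be 2-colored; at least 3 colors are needed.
3 colors suffice: color red → {B, D}; color blue → {A, C}; color green → {E}.
That is already a proper 3-coloring.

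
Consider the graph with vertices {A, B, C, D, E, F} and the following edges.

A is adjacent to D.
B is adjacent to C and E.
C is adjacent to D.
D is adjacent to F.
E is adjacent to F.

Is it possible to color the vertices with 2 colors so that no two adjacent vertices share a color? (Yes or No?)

No

The cycle E-F-D-C-B-E has odd length 5, so it cannot be 2-colored; at least 3 colors are needed.
So 2 colors are not enough.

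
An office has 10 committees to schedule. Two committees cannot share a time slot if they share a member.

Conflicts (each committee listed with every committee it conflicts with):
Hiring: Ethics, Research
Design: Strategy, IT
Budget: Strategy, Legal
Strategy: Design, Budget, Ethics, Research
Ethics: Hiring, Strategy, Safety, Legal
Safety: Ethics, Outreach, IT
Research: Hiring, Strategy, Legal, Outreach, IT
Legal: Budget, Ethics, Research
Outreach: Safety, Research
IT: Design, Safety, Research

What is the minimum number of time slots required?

3

The cycle Safety-Ethics-Hiring-Research-IT-Safety has odd length 5, so it cannot be 2-colored; at least 3 time slots are needed.
A valid assignment using 3 time slots: Hiring=2, Design=1, Budget=1, Strategy=2, Ethics=1, Safety=3, Research=1, Legal=2, Outreach=2, IT=2. Each listed conflict is separated.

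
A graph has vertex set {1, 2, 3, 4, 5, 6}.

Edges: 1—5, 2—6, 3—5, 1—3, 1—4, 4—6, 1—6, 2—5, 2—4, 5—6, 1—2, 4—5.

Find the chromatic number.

1, 2, 4, 5, 6 form a clique, so at least 5 colors are needed.
5 colors suffice: color red → {5}; color blue → {1}; color green → {3, 6}; color yellow → {4}; color purple → {2}. Every edge joins two different colors.

5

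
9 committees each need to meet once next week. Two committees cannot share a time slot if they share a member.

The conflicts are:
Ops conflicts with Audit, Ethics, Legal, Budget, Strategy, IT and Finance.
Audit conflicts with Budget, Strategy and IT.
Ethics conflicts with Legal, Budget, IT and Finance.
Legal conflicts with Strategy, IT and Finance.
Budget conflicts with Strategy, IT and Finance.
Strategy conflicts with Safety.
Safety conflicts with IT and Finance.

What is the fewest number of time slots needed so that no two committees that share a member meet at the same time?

4

Ops, Ethics, Budget, IT all conflict with each other, so at least 4 time slots are needed.
4 time slots suffice: time slot 1 → {Ops, Safety}; time slot 2 → {Strategy, IT, Finance}; time slot 3 → {Legal, Budget}; time slot 4 → {Audit, Ethics}. Each listed conflict is separated.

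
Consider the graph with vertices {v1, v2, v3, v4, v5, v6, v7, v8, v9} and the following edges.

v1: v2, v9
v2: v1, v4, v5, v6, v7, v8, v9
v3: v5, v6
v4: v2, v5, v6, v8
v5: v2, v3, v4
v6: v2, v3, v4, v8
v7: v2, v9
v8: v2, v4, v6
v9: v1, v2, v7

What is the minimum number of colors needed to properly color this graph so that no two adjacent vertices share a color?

v2, v4, v6, v8 form a clique, so at least 4 colors are needed.
A valid assignment using 4 colors: v1=3, v2=1, v3=1, v4=2, v5=3, v6=3, v7=3, v8=4, v9=2. Every edge joins two different colors.

4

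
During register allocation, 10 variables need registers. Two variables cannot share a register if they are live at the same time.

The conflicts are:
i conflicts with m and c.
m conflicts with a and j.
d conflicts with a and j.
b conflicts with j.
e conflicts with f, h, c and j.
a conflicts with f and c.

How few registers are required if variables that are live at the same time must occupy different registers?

3

The cycle e-c-i-m-j-e has odd length 5, so it cannot be 2-colored; at least 3 registers are needed.
3 registers suffice: register 1 → {i, a, h, j}; register 2 → {m, d, b, e}; register 3 → {f, c}. Every pair that conflicts lands in different registers.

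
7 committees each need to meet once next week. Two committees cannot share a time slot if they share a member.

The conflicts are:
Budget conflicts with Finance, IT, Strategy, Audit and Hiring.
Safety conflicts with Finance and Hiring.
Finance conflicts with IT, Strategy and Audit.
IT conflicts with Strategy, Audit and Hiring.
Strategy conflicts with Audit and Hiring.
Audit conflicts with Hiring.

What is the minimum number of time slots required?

Budget, Finance, IT, Strategy, Audit all conflict with each other, so at least 5 time slots are needed.
5 time slots suffice: time slot 1 → {Safety, Audit}; time slot 2 → {IT}; time slot 3 → {Budget}; time slot 4 → {Strategy}; time slot 5 → {Finance, Hiring}. Every pair that conflicts lands in different time slots.

5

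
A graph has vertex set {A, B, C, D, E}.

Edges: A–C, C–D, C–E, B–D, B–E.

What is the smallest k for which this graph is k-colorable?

A and C are adjacent, so at least 2 colors are needed.
2 colors suffice: color 1 → {B, C}; color 2 → {A, D, E}. Every edge joins two different colors.

2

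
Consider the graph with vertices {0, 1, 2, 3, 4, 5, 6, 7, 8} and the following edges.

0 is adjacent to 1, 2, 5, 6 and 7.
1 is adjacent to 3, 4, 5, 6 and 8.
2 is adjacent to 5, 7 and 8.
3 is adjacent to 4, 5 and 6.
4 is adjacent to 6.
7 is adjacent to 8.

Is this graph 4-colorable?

Yes

The chromatic number is 4. 1, 3, 4, 6 are pairwise adjacent (a clique of size 4), so at least 4 colors are needed.
4 colors suffice: color red → {1, 2}; color blue → {0, 3, 8}; color green → {5, 6, 7}; color yellow → {4}.
That is already a proper 4-coloring.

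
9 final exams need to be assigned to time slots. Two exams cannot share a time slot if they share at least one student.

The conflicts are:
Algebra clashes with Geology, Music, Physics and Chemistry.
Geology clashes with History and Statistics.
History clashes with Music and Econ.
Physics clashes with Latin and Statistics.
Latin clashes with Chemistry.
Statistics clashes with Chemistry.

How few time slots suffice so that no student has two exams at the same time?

2

History and Music conflict, so at least 2 time slots are needed.
2 time slots suffice: Algebra=1, Geology=2, History=1, Music=2, Physics=2, Latin=1, Econ=2, Statistics=1, Chemistry=2. Every pair that conflicts lands in different time slots.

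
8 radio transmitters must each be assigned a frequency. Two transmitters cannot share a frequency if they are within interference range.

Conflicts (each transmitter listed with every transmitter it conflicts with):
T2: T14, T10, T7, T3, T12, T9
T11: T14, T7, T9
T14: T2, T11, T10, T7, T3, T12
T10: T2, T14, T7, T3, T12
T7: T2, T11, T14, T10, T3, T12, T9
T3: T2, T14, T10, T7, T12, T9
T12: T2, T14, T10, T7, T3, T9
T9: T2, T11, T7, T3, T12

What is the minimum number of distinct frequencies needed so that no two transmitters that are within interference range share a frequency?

6

T2, T14, T10, T7, T3, T12 pairwise conflict, so at least 6 frequencies are needed.
Using 6 frequencies: T2=3, T11=2, T14=4, T10=6, T7=1, T3=5, T12=2, T9=4. Each listed conflict is separated.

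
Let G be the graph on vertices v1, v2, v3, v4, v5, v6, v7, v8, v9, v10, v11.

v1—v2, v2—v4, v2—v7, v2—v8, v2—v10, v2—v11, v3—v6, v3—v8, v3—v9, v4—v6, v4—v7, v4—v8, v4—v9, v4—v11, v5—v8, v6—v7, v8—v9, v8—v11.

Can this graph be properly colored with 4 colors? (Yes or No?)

The chromatic number is 4. v2, v4, v8, v11 form a clique, so at least 4 colors are needed.
4 colors suffice: v1=1, v2=2, v3=1, v4=1, v5=1, v6=2, v7=3, v8=3, v9=2, v10=1, v11=4.
That is already a proper 4-coloring.

Yes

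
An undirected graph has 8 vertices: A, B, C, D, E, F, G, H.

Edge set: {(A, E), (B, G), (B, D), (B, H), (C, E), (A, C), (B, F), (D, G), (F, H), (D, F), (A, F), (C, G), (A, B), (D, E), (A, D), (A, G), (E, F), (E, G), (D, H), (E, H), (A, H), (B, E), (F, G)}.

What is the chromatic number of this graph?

A, B, D, E, F, G are pairwise adjacent (a clique of size 6), so at least 6 colors are needed.
6 colors suffice: color 1 → {A}; color 2 → {E}; color 3 → {B, C}; color 4 → {G, H}; color 5 → {D}; color 6 → {F}. Every edge joins two different colors.

6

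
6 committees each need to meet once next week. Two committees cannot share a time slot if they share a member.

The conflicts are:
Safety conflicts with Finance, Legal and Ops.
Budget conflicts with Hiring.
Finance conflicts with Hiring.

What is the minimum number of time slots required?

2

Budget and Hiring conflict, so at least 2 time slots are needed.
2 time slots suffice: time slot 1 → {Safety, Hiring}; time slot 2 → {Budget, Finance, Legal, Ops}. Each listed conflict is separated.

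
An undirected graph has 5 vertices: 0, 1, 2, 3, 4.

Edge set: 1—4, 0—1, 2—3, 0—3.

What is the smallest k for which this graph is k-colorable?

1 and 4 are adjacent, so at least 2 colors are needed.
2 colors suffice: 0=b, 1=a, 2=b, 3=a, 4=b. Every edge joins two different colors.

2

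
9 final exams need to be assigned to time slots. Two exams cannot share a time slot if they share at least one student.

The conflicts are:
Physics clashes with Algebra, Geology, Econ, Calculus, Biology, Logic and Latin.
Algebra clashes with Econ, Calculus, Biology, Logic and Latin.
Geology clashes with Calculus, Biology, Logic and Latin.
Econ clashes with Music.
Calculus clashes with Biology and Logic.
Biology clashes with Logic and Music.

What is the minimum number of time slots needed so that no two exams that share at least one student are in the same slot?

Physics, Algebra, Calculus, Biology, Logic all conflict with each other, so at least 5 time slots are needed.
A valid assignment using 5 time slots: Physics=1, Algebra=3, Geology=3, Econ=2, Calculus=5, Biology=2, Logic=4, Latin=2, Music=1. No two conflicting exams share a time slot.

5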